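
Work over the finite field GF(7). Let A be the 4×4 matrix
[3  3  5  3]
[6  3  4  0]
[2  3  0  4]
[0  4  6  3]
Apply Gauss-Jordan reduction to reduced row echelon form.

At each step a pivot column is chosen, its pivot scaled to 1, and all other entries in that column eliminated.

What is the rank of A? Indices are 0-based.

[1] R0 /= 3  ⇒  (1, 1, 4, 1)
     R1 -= 6·R0  ⇒  (0, 4, 1, 1)
     R2 -= 2·R0  ⇒  (0, 1, 6, 2)
[2] R1 /= 4  ⇒  (0, 1, 2, 2)
     R0 -= 1·R1  ⇒  (1, 0, 2, 6)
     R2 -= 1·R1  ⇒  (0, 0, 4, 0)
     R3 -= 4·R1  ⇒  (0, 0, 5, 2)
[3] R2 /= 4  ⇒  (0, 0, 1, 0)
     R0 -= 2·R2  ⇒  (1, 0, 0, 6)
     R1 -= 2·R2  ⇒  (0, 1, 0, 2)
     R3 -= 5·R2  ⇒  (0, 0, 0, 2)
[4] R3 /= 2  ⇒  (0, 0, 0, 1)
     R0 -= 6·R3  ⇒  (1, 0, 0, 0)
     R1 -= 2·R3  ⇒  (0, 1, 0, 0)

rank = 4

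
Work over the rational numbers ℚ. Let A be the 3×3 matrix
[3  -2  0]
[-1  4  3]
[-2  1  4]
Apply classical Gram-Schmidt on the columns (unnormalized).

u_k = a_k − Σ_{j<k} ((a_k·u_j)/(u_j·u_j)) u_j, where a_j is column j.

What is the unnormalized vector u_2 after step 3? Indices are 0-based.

Step 1: u_0 = a_0 = (3, -1, -2).
Step 2: u_1 = a_1 − (-6/7)·u_0 = (4/7, 22/7, -5/7).
Step 3: u_2 = a_2 − (-11/14)·u_0 − (46/75)·u_1 = (301/150, 43/150, 43/15).

u_2 = (301/150, 43/150, 43/15)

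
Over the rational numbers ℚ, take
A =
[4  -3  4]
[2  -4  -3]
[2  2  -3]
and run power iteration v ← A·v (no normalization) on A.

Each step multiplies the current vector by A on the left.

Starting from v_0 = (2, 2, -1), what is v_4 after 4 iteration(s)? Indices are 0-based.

v_0 = (2, 2, -1).
v_1 = A·v_0 = (-2, -1, 11).
v_2 = A·v_1 = (39, -33, -39).
v_3 = A·v_2 = (99, 327, 129).
v_4 = A·v_3 = (-69, -1497, 465).

v_4 = (-69, -1497, 465)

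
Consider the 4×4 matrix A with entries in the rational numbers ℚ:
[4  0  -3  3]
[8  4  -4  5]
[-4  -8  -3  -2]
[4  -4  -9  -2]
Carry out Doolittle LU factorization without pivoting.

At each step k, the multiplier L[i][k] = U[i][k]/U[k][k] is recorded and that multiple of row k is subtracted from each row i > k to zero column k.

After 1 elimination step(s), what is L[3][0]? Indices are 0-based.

L[3][0] = 1

k=0: U[0][0]=4
  eliminate (1,0): mult=2, new row 1: (0, 4, 2, -1); set L[1][0]=2
  eliminate (2,0): mult=-1, new row 2: (0, -8, -6, 1); set L[2][0]=-1
  eliminate (3,0): mult=1, new row 3: (0, -4, -6, -5); set L[3][0]=1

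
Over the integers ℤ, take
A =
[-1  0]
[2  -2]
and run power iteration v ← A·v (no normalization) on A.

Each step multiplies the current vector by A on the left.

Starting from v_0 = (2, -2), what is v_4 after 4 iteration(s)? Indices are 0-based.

v_0 = (2, -2).
v_1 = A·v_0 = (-2, 8).
v_2 = A·v_1 = (2, -20).
v_3 = A·v_2 = (-2, 44).
v_4 = A·v_3 = (2, -92).

v_4 = (2, -92)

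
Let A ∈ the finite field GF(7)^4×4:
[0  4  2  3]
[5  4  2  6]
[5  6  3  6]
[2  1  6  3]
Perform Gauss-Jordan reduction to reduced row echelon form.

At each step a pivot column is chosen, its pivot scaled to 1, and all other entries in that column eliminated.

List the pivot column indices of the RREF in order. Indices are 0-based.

pivot columns: 0, 1, 2, 3

pivot(0,0): swap R0↔R1
pivot(0,0)=5: scale R0 → (1, 5, 6, 4)
  clear (2,0): R2 −= (5)R0 → (0, 2, 1, 0)
  clear (3,0): R3 −= (2)R0 → (0, 5, 1, 2)
pivot(1,1)=4: scale R1 → (0, 1, 4, 6)
  clear (0,1): R0 −= (5)R1 → (1, 0, 0, 2)
  clear (2,1): R2 −= (2)R1 → (0, 0, 0, 2)
  clear (3,1): R3 −= (5)R1 → (0, 0, 2, 0)
pivot(2,2): swap R2↔R3
pivot(2,2)=2: scale R2 → (0, 0, 1, 0)
  clear (1,2): R1 −= (4)R2 → (0, 1, 0, 6)
pivot(3,3)=2: scale R3 → (0, 0, 0, 1)
  clear (0,3): R0 −= (2)R3 → (1, 0, 0, 0)
  clear (1,3): R1 −= (6)R3 → (0, 1, 0, 0)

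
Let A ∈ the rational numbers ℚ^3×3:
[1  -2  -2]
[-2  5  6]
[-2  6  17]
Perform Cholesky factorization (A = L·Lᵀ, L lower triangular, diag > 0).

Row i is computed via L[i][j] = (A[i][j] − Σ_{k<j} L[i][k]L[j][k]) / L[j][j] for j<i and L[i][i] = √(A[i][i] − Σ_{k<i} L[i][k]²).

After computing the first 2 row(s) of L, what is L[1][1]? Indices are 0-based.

L[1][1] = 1

Step 1: L[0][0] = √(1) = 1.
  L[1][0] = (-2) / L[0][0] = -2.
Step 2: L[1][1] = √(1) = 1.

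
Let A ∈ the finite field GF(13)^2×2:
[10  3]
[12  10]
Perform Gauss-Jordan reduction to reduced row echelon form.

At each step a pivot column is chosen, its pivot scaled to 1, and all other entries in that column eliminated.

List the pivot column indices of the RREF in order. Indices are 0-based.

pivot columns: 0, 1

[1] R0 /= 10  ⇒  (1, 12)
     R1 -= 12·R0  ⇒  (0, 9)
[2] R1 /= 9  ⇒  (0, 1)
     R0 -= 12·R1  ⇒  (1, 0)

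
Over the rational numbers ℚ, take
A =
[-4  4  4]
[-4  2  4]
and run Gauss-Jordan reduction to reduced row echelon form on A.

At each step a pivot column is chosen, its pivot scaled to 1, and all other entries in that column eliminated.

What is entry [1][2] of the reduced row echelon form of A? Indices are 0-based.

M[1][2] = 0

pivot(0,0)=-4: scale R0 → (1, -1, -1)
  clear (1,0): R1 −= (-4)R0 → (0, -2, 0)
pivot(1,1)=-2: scale R1 → (0, 1, 0)
  clear (0,1): R0 −= (-1)R1 → (1, 0, -1)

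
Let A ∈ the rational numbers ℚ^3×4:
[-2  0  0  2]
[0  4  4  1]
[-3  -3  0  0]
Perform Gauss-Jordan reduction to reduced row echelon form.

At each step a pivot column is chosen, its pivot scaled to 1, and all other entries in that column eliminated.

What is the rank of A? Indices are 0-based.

pivot(0,0)=-2: scale R0 → (1, 0, 0, -1)
  clear (2,0): R2 −= (-3)R0 → (0, -3, 0, -3)
pivot(1,1)=4: scale R1 → (0, 1, 1, 1/4)
  clear (2,1): R2 −= (-3)R1 → (0, 0, 3, -9/4)
pivot(2,2)=3: scale R2 → (0, 0, 1, -3/4)
  clear (1,2): R1 −= (1)R2 → (0, 1, 0, 1)

rank = 3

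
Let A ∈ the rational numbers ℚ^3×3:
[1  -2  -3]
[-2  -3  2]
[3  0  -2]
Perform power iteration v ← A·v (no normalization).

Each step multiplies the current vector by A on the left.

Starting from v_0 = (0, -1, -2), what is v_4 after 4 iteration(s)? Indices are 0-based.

v_0 = (0, -1, -2).
v_1 = A·v_0 = (8, -1, 4).
v_2 = A·v_1 = (-2, -5, 16).
v_3 = A·v_2 = (-40, 51, -38).
v_4 = A·v_3 = (-28, -149, -44).

v_4 = (-28, -149, -44)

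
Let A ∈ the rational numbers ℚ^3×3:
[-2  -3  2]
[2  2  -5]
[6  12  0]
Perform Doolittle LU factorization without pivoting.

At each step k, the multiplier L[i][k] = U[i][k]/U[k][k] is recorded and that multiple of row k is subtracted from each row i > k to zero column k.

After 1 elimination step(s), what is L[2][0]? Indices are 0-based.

[col 0] pivot -2
  R1 -= -1*R0 → (0, -1, -3)  (L[1][0] := -1)
  R2 -= -3*R0 → (0, 3, 6)  (L[2][0] := -3)

L[2][0] = -3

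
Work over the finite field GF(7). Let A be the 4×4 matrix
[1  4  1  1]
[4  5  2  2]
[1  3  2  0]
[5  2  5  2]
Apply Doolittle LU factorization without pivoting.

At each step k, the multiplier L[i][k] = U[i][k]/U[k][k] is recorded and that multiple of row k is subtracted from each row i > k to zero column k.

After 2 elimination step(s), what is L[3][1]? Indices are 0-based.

k=0: U[0][0]=1
  eliminate (1,0): mult=4, new row 1: (0, 3, 5, 5); set L[1][0]=4
  eliminate (2,0): mult=1, new row 2: (0, 6, 1, 6); set L[2][0]=1
  eliminate (3,0): mult=5, new row 3: (0, 3, 0, 4); set L[3][0]=5
k=1: U[1][1]=3
  eliminate (2,1): mult=2, new row 2: (0, 0, 5, 3); set L[2][1]=2
  eliminate (3,1): mult=1, new row 3: (0, 0, 2, 6); set L[3][1]=1

L[3][1] = 1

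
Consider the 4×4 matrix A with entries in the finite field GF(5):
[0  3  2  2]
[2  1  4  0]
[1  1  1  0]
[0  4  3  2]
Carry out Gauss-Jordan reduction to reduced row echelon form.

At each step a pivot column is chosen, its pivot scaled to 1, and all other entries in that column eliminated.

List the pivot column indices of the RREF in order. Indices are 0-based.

[1] R0 <-> R1
[1] R0 /= 2  ⇒  (1, 3, 2, 0)
     R2 -= 1·R0  ⇒  (0, 3, 4, 0)
[2] R1 /= 3  ⇒  (0, 1, 4, 4)
     R0 -= 3·R1  ⇒  (1, 0, 0, 3)
     R2 -= 3·R1  ⇒  (0, 0, 2, 3)
     R3 -= 4·R1  ⇒  (0, 0, 2, 1)
[3] R2 /= 2  ⇒  (0, 0, 1, 4)
     R1 -= 4·R2  ⇒  (0, 1, 0, 3)
     R3 -= 2·R2  ⇒  (0, 0, 0, 3)
[4] R3 /= 3  ⇒  (0, 0, 0, 1)
     R0 -= 3·R3  ⇒  (1, 0, 0, 0)
     R1 -= 3·R3  ⇒  (0, 1, 0, 0)
     R2 -= 4·R3  ⇒  (0, 0, 1, 0)

pivot columns: 0, 1, 2, 3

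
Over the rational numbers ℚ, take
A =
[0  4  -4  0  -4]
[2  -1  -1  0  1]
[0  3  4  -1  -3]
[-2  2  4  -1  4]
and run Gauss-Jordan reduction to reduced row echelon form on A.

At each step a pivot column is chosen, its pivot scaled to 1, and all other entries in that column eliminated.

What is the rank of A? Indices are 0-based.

[1] R0 <-> R1
[1] R0 /= 2  ⇒  (1, -1/2, -1/2, 0, 1/2)
     R3 -= -2·R0  ⇒  (0, 1, 3, -1, 5)
[2] R1 /= 4  ⇒  (0, 1, -1, 0, -1)
     R0 -= -1/2·R1  ⇒  (1, 0, -1, 0, 0)
     R2 -= 3·R1  ⇒  (0, 0, 7, -1, 0)
     R3 -= 1·R1  ⇒  (0, 0, 4, -1, 6)
[3] R2 /= 7  ⇒  (0, 0, 1, -1/7, 0)
     R0 -= -1·R2  ⇒  (1, 0, 0, -1/7, 0)
     R1 -= -1·R2  ⇒  (0, 1, 0, -1/7, -1)
     R3 -= 4·R2  ⇒  (0, 0, 0, -3/7, 6)
[4] R3 /= -3/7  ⇒  (0, 0, 0, 1, -14)
     R0 -= -1/7·R3  ⇒  (1, 0, 0, 0, -2)
     R1 -= -1/7·R3  ⇒  (0, 1, 0, 0, -3)
     R2 -= -1/7·R3  ⇒  (0, 0, 1, 0, -2)

rank = 4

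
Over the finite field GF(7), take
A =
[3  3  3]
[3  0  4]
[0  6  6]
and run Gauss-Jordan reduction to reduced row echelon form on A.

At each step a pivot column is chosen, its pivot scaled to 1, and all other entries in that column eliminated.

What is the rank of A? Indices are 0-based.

pivot(0,0)=3: scale R0 → (1, 1, 1)
  clear (1,0): R1 −= (3)R0 → (0, 4, 1)
pivot(1,1)=4: scale R1 → (0, 1, 2)
  clear (0,1): R0 −= (1)R1 → (1, 0, 6)
  clear (2,1): R2 −= (6)R1 → (0, 0, 1)
pivot(2,2)=1: scale R2 → (0, 0, 1)
  clear (0,2): R0 −= (6)R2 → (1, 0, 0)
  clear (1,2): R1 −= (2)R2 → (0, 1, 0)

rank = 3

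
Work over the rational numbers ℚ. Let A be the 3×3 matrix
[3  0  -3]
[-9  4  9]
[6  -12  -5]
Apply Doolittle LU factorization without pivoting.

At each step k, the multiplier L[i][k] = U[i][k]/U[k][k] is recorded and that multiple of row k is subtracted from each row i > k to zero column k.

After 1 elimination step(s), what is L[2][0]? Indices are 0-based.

Step 1: pivot at (0,0) is 3.
  row1 ← row1 − (-3)·row0  ⇒  L[1][0]=-3, U row1=(0, 4, 0)
  row2 ← row2 − (2)·row0  ⇒  L[2][0]=2, U row2=(0, -12, 1)

L[2][0] = 2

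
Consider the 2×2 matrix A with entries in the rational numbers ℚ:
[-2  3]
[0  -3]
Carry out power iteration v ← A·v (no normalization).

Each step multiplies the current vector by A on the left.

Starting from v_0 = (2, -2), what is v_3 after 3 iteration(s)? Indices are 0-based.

v_0 = (2, -2).
v_1 = A·v_0 = (-10, 6).
v_2 = A·v_1 = (38, -18).
v_3 = A·v_2 = (-130, 54).

v_3 = (-130, 54)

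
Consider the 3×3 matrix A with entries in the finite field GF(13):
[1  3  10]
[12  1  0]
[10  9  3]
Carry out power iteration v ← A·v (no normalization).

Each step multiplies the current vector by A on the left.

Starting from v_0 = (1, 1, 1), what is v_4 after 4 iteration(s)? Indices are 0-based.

v_0 = (1, 1, 1).
v_1 = A·v_0 = (1, 0, 9).
v_2 = A·v_1 = (0, 12, 11).
v_3 = A·v_2 = (3, 12, 11).
v_4 = A·v_3 = (6, 9, 2).

v_4 = (6, 9, 2)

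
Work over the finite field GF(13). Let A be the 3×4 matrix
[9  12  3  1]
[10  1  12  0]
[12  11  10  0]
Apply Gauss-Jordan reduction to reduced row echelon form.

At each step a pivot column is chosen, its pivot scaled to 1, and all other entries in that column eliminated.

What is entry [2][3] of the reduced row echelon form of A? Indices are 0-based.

M[2][3] = 2

[1] R0 /= 9  ⇒  (1, 10, 9, 3)
     R1 -= 10·R0  ⇒  (0, 5, 0, 9)
     R2 -= 12·R0  ⇒  (0, 8, 6, 3)
[2] R1 /= 5  ⇒  (0, 1, 0, 7)
     R0 -= 10·R1  ⇒  (1, 0, 9, 11)
     R2 -= 8·R1  ⇒  (0, 0, 6, 12)
[3] R2 /= 6  ⇒  (0, 0, 1, 2)
     R0 -= 9·R2  ⇒  (1, 0, 0, 6)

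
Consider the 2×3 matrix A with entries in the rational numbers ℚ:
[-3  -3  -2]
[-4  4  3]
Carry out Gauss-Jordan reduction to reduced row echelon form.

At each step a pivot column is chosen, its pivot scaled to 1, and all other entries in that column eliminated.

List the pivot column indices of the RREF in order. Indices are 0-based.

[1] R0 /= -3  ⇒  (1, 1, 2/3)
     R1 -= -4·R0  ⇒  (0, 8, 17/3)
[2] R1 /= 8  ⇒  (0, 1, 17/24)
     R0 -= 1·R1  ⇒  (1, 0, -1/24)

pivot columns: 0, 1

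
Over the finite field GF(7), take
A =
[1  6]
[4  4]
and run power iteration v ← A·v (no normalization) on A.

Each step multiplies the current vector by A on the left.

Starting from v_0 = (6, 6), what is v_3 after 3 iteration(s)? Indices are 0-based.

v_0 = (6, 6).
v_1 = A·v_0 = (0, 6).
v_2 = A·v_1 = (1, 3).
v_3 = A·v_2 = (5, 2).

v_3 = (5, 2)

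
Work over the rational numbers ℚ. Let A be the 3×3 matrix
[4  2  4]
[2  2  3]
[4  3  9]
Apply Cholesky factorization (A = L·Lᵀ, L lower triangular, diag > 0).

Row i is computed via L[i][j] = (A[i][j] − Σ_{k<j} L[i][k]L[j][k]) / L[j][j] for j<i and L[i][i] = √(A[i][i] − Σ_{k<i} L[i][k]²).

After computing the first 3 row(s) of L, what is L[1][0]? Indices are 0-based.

L[1][0] = 1

Step 1: L[0][0] = √(4) = 2.
  L[1][0] = (2) / L[0][0] = 1.
Step 2: L[1][1] = √(1) = 1.
  L[2][0] = (4) / L[0][0] = 2.
  L[2][1] = (1) / L[1][1] = 1.
Step 3: L[2][2] = √(4) = 2.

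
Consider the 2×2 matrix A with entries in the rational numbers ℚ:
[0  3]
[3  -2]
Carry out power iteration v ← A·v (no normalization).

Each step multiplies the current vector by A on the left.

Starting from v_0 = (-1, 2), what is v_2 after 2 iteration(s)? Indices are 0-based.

v_2 = (-21, 32)

v_0 = (-1, 2).
v_1 = A·v_0 = (6, -7).
v_2 = A·v_1 = (-21, 32).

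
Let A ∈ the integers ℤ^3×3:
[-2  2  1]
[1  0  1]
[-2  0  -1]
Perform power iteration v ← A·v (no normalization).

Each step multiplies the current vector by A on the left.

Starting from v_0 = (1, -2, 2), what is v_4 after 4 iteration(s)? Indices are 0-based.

v_0 = (1, -2, 2).
v_1 = A·v_0 = (-4, 3, -4).
v_2 = A·v_1 = (10, -8, 12).
v_3 = A·v_2 = (-24, 22, -32).
v_4 = A·v_3 = (60, -56, 80).

v_4 = (60, -56, 80)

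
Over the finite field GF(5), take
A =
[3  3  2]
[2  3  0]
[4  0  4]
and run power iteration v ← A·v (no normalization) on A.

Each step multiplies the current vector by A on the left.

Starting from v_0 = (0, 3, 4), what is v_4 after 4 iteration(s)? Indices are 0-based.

v_0 = (0, 3, 4).
v_1 = A·v_0 = (2, 4, 1).
v_2 = A·v_1 = (0, 1, 2).
v_3 = A·v_2 = (2, 3, 3).
v_4 = A·v_3 = (1, 3, 0).

v_4 = (1, 3, 0)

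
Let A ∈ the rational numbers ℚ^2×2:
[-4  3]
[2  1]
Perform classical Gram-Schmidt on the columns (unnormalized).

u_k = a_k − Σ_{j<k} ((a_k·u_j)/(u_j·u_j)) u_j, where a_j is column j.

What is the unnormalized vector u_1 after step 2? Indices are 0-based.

u_1 = (1, 2)

Step 1: u_0 = a_0 = (-4, 2).
Step 2: u_1 = a_1 − (-1/2)·u_0 = (1, 2).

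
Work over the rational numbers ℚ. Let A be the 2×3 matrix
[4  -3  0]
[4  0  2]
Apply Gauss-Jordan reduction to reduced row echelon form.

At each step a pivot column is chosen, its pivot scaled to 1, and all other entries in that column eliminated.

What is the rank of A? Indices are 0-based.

[1] R0 /= 4  ⇒  (1, -3/4, 0)
     R1 -= 4·R0  ⇒  (0, 3, 2)
[2] R1 /= 3  ⇒  (0, 1, 2/3)
     R0 -= -3/4·R1  ⇒  (1, 0, 1/2)

rank = 2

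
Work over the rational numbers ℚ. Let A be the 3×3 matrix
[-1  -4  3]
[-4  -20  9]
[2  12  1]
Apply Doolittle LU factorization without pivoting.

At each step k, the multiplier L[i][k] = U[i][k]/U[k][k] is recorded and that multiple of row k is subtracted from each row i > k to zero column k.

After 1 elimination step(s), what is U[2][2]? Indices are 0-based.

k=0: U[0][0]=-1
  eliminate (1,0): mult=4, new row 1: (0, -4, -3); set L[1][0]=4
  eliminate (2,0): mult=-2, new row 2: (0, 4, 7); set L[2][0]=-2

U[2][2] = 7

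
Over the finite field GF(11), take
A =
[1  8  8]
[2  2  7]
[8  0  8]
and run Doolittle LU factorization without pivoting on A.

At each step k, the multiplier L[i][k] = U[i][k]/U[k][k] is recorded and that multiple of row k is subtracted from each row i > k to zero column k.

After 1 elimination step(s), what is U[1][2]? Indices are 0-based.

[col 0] pivot 1
  R1 -= 2*R0 → (0, 8, 2)  (L[1][0] := 2)
  R2 -= 8*R0 → (0, 2, 10)  (L[2][0] := 8)

U[1][2] = 2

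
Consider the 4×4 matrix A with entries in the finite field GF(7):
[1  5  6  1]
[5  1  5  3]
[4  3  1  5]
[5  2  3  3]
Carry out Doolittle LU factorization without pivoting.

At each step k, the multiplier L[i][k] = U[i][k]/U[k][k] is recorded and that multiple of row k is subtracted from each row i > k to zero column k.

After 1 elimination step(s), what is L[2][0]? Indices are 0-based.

Step 1: pivot at (0,0) is 1.
  row1 ← row1 − (5)·row0  ⇒  L[1][0]=5, U row1=(0, 4, 3, 5)
  row2 ← row2 − (4)·row0  ⇒  L[2][0]=4, U row2=(0, 4, 5, 1)
  row3 ← row3 − (5)·row0  ⇒  L[3][0]=5, U row3=(0, 5, 1, 5)

L[2][0] = 4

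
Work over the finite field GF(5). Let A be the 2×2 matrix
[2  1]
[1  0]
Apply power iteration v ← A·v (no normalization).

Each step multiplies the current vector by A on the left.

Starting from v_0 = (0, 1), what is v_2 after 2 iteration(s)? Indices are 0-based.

v_2 = (2, 1)

v_0 = (0, 1).
v_1 = A·v_0 = (1, 0).
v_2 = A·v_1 = (2, 1).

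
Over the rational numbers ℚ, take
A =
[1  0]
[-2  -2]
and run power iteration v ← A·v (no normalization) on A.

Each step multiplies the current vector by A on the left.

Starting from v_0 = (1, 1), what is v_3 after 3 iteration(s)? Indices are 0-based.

v_0 = (1, 1).
v_1 = A·v_0 = (1, -4).
v_2 = A·v_1 = (1, 6).
v_3 = A·v_2 = (1, -14).

v_3 = (1, -14)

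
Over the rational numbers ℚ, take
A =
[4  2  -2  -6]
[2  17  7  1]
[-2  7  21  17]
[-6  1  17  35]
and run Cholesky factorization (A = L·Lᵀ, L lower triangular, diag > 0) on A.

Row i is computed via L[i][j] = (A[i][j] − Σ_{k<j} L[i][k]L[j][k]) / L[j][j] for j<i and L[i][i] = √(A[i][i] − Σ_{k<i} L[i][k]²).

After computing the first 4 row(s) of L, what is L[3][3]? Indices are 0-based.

Step 1: L[0][0] = √(4) = 2.
  L[1][0] = (2) / L[0][0] = 1.
Step 2: L[1][1] = √(16) = 4.
  L[2][0] = (-2) / L[0][0] = -1.
  L[2][1] = (8) / L[1][1] = 2.
Step 3: L[2][2] = √(16) = 4.
  L[3][0] = (-6) / L[0][0] = -3.
  L[3][1] = (4) / L[1][1] = 1.
  L[3][2] = (12) / L[2][2] = 3.
Step 4: L[3][3] = √(16) = 4.

L[3][3] = 4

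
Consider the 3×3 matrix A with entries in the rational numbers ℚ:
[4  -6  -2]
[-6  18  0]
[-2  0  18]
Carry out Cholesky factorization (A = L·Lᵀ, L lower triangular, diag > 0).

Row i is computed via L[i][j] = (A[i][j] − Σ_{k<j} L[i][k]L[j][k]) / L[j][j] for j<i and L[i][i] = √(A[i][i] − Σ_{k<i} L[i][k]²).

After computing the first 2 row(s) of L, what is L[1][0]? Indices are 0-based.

L[1][0] = -3

Step 1: L[0][0] = √(4) = 2.
  L[1][0] = (-6) / L[0][0] = -3.
Step 2: L[1][1] = √(9) = 3.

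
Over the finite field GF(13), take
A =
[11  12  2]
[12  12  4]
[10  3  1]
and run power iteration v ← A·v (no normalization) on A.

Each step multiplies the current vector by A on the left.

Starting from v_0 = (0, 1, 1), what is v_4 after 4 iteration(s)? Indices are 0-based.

v_4 = (6, 4, 2)

v_0 = (0, 1, 1).
v_1 = A·v_0 = (1, 3, 4).
v_2 = A·v_1 = (3, 12, 10).
v_3 = A·v_2 = (2, 12, 11).
v_4 = A·v_3 = (6, 4, 2).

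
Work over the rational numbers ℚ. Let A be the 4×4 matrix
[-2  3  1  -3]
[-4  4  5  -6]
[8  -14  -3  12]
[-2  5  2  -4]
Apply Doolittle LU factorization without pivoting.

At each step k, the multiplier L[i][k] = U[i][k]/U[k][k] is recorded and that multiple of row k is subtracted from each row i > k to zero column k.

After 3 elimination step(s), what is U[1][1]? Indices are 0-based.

k=0: U[0][0]=-2
  eliminate (1,0): mult=2, new row 1: (0, -2, 3, 0); set L[1][0]=2
  eliminate (2,0): mult=-4, new row 2: (0, -2, 1, 0); set L[2][0]=-4
  eliminate (3,0): mult=1, new row 3: (0, 2, 1, -1); set L[3][0]=1
k=1: U[1][1]=-2
  eliminate (2,1): mult=1, new row 2: (0, 0, -2, 0); set L[2][1]=1
  eliminate (3,1): mult=-1, new row 3: (0, 0, 4, -1); set L[3][1]=-1
k=2: U[2][2]=-2
  eliminate (3,2): mult=-2, new row 3: (0, 0, 0, -1); set L[3][2]=-2

U[1][1] = -2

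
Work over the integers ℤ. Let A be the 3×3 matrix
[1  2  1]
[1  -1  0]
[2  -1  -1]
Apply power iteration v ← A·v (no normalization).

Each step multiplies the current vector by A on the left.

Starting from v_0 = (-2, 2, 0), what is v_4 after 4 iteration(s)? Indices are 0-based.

v_0 = (-2, 2, 0).
v_1 = A·v_0 = (2, -4, -6).
v_2 = A·v_1 = (-12, 6, 14).
v_3 = A·v_2 = (14, -18, -44).
v_4 = A·v_3 = (-66, 32, 90).

v_4 = (-66, 32, 90)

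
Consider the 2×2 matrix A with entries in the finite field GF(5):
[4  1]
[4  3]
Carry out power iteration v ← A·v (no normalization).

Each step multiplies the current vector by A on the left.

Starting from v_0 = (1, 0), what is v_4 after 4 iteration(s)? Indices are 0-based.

v_4 = (1, 4)

v_0 = (1, 0).
v_1 = A·v_0 = (4, 4).
v_2 = A·v_1 = (0, 3).
v_3 = A·v_2 = (3, 4).
v_4 = A·v_3 = (1, 4).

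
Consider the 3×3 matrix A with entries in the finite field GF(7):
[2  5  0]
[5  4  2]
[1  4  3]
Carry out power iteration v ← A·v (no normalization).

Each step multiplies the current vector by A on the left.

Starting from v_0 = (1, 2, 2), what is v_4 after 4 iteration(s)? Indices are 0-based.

v_0 = (1, 2, 2).
v_1 = A·v_0 = (5, 3, 1).
v_2 = A·v_1 = (4, 4, 6).
v_3 = A·v_2 = (0, 6, 3).
v_4 = A·v_3 = (2, 2, 5).

v_4 = (2, 2, 5)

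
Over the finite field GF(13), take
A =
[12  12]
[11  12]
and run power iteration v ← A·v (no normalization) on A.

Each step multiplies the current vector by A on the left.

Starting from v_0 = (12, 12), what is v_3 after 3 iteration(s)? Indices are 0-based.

v_0 = (12, 12).
v_1 = A·v_0 = (2, 3).
v_2 = A·v_1 = (8, 6).
v_3 = A·v_2 = (12, 4).

v_3 = (12, 4)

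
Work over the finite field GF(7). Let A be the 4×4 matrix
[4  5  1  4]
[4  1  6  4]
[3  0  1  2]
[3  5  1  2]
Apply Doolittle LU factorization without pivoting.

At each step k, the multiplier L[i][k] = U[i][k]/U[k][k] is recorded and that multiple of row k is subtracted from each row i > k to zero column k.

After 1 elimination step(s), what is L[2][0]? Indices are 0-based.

L[2][0] = 6

Step 1: pivot at (0,0) is 4.
  row1 ← row1 − (1)·row0  ⇒  L[1][0]=1, U row1=(0, 3, 5, 0)
  row2 ← row2 − (6)·row0  ⇒  L[2][0]=6, U row2=(0, 5, 2, 6)
  row3 ← row3 − (6)·row0  ⇒  L[3][0]=6, U row3=(0, 3, 2, 6)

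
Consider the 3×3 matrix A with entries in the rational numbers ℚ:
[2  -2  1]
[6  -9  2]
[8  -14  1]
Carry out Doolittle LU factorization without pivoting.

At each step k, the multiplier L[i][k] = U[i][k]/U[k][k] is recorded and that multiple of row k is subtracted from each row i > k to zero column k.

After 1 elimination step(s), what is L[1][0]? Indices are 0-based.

k=0: U[0][0]=2
  eliminate (1,0): mult=3, new row 1: (0, -3, -1); set L[1][0]=3
  eliminate (2,0): mult=4, new row 2: (0, -6, -3); set L[2][0]=4

L[1][0] = 3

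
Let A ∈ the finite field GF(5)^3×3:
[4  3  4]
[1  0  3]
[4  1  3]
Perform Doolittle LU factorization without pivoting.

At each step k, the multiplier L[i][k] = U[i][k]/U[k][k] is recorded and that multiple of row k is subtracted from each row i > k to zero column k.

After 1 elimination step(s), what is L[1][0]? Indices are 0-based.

k=0: U[0][0]=4
  eliminate (1,0): mult=4, new row 1: (0, 3, 2); set L[1][0]=4
  eliminate (2,0): mult=1, new row 2: (0, 3, 4); set L[2][0]=1

L[1][0] = 4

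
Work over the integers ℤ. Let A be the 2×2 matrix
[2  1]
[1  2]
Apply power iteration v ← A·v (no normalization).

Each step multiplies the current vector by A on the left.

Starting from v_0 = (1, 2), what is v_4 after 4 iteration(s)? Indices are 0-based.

v_4 = (121, 122)

v_0 = (1, 2).
v_1 = A·v_0 = (4, 5).
v_2 = A·v_1 = (13, 14).
v_3 = A·v_2 = (40, 41).
v_4 = A·v_3 = (121, 122).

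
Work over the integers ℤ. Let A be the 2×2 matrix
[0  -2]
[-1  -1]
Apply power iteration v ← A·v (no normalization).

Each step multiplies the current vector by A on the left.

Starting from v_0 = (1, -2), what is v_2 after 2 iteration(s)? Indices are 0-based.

v_0 = (1, -2).
v_1 = A·v_0 = (4, 1).
v_2 = A·v_1 = (-2, -5).

v_2 = (-2, -5)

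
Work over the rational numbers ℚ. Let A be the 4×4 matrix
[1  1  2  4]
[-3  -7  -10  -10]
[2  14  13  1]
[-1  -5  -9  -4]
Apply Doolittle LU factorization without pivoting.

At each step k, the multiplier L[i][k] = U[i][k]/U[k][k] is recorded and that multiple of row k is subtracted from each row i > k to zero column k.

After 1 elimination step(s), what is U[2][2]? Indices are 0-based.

U[2][2] = 9

[col 0] pivot 1
  R1 -= -3*R0 → (0, -4, -4, 2)  (L[1][0] := -3)
  R2 -= 2*R0 → (0, 12, 9, -7)  (L[2][0] := 2)
  R3 -= -1*R0 → (0, -4, -7, 0)  (L[3][0] := -1)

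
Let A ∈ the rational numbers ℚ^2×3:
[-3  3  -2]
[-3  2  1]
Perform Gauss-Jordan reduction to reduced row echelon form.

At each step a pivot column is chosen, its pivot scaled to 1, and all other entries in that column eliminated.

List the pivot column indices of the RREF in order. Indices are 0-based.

step 1: normalize row 0 (÷-3) = (1, -1, 2/3)
  row 1: subtract -3×row0 = (0, -1, 3)
step 2: normalize row 1 (÷-1) = (0, 1, -3)
  row 0: subtract -1×row1 = (1, 0, -7/3)

pivot columns: 0, 1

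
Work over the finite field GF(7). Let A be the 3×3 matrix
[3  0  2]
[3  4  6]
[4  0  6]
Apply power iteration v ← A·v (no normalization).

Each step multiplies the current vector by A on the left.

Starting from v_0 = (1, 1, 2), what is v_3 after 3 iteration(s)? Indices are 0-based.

v_0 = (1, 1, 2).
v_1 = A·v_0 = (0, 5, 2).
v_2 = A·v_1 = (4, 4, 5).
v_3 = A·v_2 = (1, 2, 4).

v_3 = (1, 2, 4)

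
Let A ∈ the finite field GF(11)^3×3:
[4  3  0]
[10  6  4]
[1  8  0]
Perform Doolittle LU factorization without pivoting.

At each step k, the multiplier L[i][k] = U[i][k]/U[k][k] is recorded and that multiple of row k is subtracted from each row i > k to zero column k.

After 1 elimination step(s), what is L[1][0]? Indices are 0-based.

Step 1: pivot at (0,0) is 4.
  row1 ← row1 − (8)·row0  ⇒  L[1][0]=8, U row1=(0, 4, 4)
  row2 ← row2 − (3)·row0  ⇒  L[2][0]=3, U row2=(0, 10, 0)

L[1][0] = 8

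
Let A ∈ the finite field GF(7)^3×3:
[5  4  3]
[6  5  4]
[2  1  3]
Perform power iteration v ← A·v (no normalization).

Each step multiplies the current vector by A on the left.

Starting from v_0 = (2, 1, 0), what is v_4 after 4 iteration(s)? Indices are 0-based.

v_0 = (2, 1, 0).
v_1 = A·v_0 = (0, 3, 5).
v_2 = A·v_1 = (6, 0, 4).
v_3 = A·v_2 = (0, 3, 3).
v_4 = A·v_3 = (0, 6, 5).

v_4 = (0, 6, 5)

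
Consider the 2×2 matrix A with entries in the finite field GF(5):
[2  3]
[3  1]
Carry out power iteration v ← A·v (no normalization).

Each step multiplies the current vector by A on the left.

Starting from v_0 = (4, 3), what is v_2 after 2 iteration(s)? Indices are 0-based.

v_2 = (4, 1)

v_0 = (4, 3).
v_1 = A·v_0 = (2, 0).
v_2 = A·v_1 = (4, 1).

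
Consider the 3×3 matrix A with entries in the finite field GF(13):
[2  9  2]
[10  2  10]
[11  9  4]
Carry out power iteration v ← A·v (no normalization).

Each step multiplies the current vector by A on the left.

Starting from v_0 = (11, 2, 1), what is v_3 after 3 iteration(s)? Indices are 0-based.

v_0 = (11, 2, 1).
v_1 = A·v_0 = (3, 7, 0).
v_2 = A·v_1 = (4, 5, 5).
v_3 = A·v_2 = (11, 9, 5).

v_3 = (11, 9, 5)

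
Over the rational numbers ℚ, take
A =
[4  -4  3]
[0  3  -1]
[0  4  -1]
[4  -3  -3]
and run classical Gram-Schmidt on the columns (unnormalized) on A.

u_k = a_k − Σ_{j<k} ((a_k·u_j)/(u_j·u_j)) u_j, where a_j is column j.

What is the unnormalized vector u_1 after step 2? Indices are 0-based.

Step 1: u_0 = a_0 = (4, 0, 0, 4).
Step 2: u_1 = a_1 − (-7/8)·u_0 = (-1/2, 3, 4, 1/2).

u_1 = (-1/2, 3, 4, 1/2)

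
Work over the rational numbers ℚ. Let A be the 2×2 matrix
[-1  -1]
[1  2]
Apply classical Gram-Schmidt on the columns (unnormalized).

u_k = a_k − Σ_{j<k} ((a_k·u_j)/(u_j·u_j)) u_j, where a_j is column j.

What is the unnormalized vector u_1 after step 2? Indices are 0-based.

Step 1: u_0 = a_0 = (-1, 1).
Step 2: u_1 = a_1 − (3/2)·u_0 = (1/2, 1/2).

u_1 = (1/2, 1/2)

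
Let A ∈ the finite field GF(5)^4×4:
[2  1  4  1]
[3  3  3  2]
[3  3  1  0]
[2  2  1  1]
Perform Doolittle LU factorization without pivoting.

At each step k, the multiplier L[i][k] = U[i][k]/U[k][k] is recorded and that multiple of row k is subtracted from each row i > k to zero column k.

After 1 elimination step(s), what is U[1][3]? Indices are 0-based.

k=0: U[0][0]=2
  eliminate (1,0): mult=4, new row 1: (0, 4, 2, 3); set L[1][0]=4
  eliminate (2,0): mult=4, new row 2: (0, 4, 0, 1); set L[2][0]=4
  eliminate (3,0): mult=1, new row 3: (0, 1, 2, 0); set L[3][0]=1

U[1][3] = 3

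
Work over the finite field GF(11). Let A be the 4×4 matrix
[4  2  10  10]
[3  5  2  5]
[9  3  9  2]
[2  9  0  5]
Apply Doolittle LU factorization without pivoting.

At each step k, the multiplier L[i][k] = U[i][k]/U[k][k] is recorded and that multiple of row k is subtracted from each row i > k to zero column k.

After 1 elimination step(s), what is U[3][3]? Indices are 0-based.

U[3][3] = 0

[col 0] pivot 4
  R1 -= 9*R0 → (0, 9, 0, 3)  (L[1][0] := 9)
  R2 -= 5*R0 → (0, 4, 3, 7)  (L[2][0] := 5)
  R3 -= 6*R0 → (0, 8, 6, 0)  (L[3][0] := 6)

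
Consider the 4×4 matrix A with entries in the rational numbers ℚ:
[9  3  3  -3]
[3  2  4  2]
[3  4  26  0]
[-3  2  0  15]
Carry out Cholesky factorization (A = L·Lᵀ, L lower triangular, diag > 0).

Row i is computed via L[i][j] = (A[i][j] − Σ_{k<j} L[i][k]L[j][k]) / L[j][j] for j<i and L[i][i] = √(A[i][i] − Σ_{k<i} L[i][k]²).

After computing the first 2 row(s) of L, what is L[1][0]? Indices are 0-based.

L[1][0] = 1

Step 1: L[0][0] = √(9) = 3.
  L[1][0] = (3) / L[0][0] = 1.
Step 2: L[1][1] = √(1) = 1.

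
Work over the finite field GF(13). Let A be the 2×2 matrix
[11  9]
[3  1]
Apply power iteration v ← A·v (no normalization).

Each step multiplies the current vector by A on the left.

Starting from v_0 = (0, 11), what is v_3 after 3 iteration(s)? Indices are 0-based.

v_0 = (0, 11).
v_1 = A·v_0 = (8, 11).
v_2 = A·v_1 = (5, 9).
v_3 = A·v_2 = (6, 11).

v_3 = (6, 11)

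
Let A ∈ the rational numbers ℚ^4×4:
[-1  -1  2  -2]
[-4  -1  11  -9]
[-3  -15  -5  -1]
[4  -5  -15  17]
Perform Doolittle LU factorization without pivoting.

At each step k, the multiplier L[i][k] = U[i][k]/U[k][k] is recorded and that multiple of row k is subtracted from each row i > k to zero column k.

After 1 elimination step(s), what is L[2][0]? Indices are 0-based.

L[2][0] = 3

Step 1: pivot at (0,0) is -1.
  row1 ← row1 − (4)·row0  ⇒  L[1][0]=4, U row1=(0, 3, 3, -1)
  row2 ← row2 − (3)·row0  ⇒  L[2][0]=3, U row2=(0, -12, -11, 5)
  row3 ← row3 − (-4)·row0  ⇒  L[3][0]=-4, U row3=(0, -9, -7, 9)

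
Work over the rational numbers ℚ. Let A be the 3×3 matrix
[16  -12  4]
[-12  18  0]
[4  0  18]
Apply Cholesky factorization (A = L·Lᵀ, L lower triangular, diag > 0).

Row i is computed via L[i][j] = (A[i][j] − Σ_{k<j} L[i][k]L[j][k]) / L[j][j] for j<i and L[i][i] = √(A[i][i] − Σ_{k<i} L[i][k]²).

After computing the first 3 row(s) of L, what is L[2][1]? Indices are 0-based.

Step 1: L[0][0] = √(16) = 4.
  L[1][0] = (-12) / L[0][0] = -3.
Step 2: L[1][1] = √(9) = 3.
  L[2][0] = (4) / L[0][0] = 1.
  L[2][1] = (3) / L[1][1] = 1.
Step 3: L[2][2] = √(16) = 4.

L[2][1] = 1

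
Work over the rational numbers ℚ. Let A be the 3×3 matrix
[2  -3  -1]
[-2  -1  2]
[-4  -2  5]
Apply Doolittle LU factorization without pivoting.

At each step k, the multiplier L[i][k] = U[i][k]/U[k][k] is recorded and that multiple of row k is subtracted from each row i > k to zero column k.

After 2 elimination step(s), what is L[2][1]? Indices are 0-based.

Step 1: pivot at (0,0) is 2.
  row1 ← row1 − (-1)·row0  ⇒  L[1][0]=-1, U row1=(0, -4, 1)
  row2 ← row2 − (-2)·row0  ⇒  L[2][0]=-2, U row2=(0, -8, 3)
Step 2: pivot at (1,1) is -4.
  row2 ← row2 − (2)·row1  ⇒  L[2][1]=2, U row2=(0, 0, 1)

L[2][1] = 2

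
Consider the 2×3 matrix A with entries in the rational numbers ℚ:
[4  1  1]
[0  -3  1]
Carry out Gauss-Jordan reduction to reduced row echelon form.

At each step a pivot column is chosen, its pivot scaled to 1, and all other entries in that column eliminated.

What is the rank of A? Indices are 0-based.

[1] R0 /= 4  ⇒  (1, 1/4, 1/4)
[2] R1 /= -3  ⇒  (0, 1, -1/3)
     R0 -= 1/4·R1  ⇒  (1, 0, 1/3)

rank = 2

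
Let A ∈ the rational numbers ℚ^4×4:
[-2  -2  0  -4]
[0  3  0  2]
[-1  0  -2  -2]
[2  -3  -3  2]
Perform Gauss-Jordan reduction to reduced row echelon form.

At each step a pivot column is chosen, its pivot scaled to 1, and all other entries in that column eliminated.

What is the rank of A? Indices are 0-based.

step 1: normalize row 0 (÷-2) = (1, 1, 0, 2)
  row 2: subtract -1×row0 = (0, 1, -2, 0)
  row 3: subtract 2×row0 = (0, -5, -3, -2)
step 2: normalize row 1 (÷3) = (0, 1, 0, 2/3)
  row 0: subtract 1×row1 = (1, 0, 0, 4/3)
  row 2: subtract 1×row1 = (0, 0, -2, -2/3)
  row 3: subtract -5×row1 = (0, 0, -3, 4/3)
step 3: normalize row 2 (÷-2) = (0, 0, 1, 1/3)
  row 3: subtract -3×row2 = (0, 0, 0, 7/3)
step 4: normalize row 3 (÷7/3) = (0, 0, 0, 1)
  row 0: subtract 4/3×row3 = (1, 0, 0, 0)
  row 1: subtract 2/3×row3 = (0, 1, 0, 0)
  row 2: subtract 1/3×row3 = (0, 0, 1, 0)

rank = 4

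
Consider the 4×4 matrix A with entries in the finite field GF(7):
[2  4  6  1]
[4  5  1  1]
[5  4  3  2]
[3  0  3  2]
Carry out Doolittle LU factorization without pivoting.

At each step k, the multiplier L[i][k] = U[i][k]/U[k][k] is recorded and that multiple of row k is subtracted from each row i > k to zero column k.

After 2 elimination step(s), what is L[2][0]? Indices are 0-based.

[col 0] pivot 2
  R1 -= 2*R0 → (0, 4, 3, 6)  (L[1][0] := 2)
  R2 -= 6*R0 → (0, 1, 2, 3)  (L[2][0] := 6)
  R3 -= 5*R0 → (0, 1, 1, 4)  (L[3][0] := 5)
[col 1] pivot 4
  R2 -= 2*R1 → (0, 0, 3, 5)  (L[2][1] := 2)
  R3 -= 2*R1 → (0, 0, 2, 6)  (L[3][1] := 2)

L[2][0] = 6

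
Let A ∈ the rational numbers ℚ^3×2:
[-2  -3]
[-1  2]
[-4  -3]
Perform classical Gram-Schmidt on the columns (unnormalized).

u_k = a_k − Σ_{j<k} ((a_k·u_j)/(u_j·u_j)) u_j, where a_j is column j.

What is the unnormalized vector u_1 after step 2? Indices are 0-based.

u_1 = (-31/21, 58/21, 1/21)

Step 1: u_0 = a_0 = (-2, -1, -4).
Step 2: u_1 = a_1 − (16/21)·u_0 = (-31/21, 58/21, 1/21).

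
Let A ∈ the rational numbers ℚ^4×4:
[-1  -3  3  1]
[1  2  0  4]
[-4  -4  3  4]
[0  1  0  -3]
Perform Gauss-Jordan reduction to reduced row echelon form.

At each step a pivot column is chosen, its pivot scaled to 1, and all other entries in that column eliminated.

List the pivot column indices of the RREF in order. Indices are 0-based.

pivot columns: 0, 1, 2, 3

[1] R0 /= -1  ⇒  (1, 3, -3, -1)
     R1 -= 1·R0  ⇒  (0, -1, 3, 5)
     R2 -= -4·R0  ⇒  (0, 8, -9, 0)
[2] R1 /= -1  ⇒  (0, 1, -3, -5)
     R0 -= 3·R1  ⇒  (1, 0, 6, 14)
     R2 -= 8·R1  ⇒  (0, 0, 15, 40)
     R3 -= 1·R1  ⇒  (0, 0, 3, 2)
[3] R2 /= 15  ⇒  (0, 0, 1, 8/3)
     R0 -= 6·R2  ⇒  (1, 0, 0, -2)
     R1 -= -3·R2  ⇒  (0, 1, 0, 3)
     R3 -= 3·R2  ⇒  (0, 0, 0, -6)
[4] R3 /= -6  ⇒  (0, 0, 0, 1)
     R0 -= -2·R3  ⇒  (1, 0, 0, 0)
     R1 -= 3·R3  ⇒  (0, 1, 0, 0)
     R2 -= 8/3·R3  ⇒  (0, 0, 1, 0)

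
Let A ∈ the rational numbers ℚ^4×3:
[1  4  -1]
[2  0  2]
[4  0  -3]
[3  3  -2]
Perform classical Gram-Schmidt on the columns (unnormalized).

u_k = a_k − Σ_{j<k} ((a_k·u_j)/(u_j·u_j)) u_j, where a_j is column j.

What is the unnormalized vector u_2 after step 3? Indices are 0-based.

u_2 = (12/83, 236/83, -109/83, -16/83)

Step 1: u_0 = a_0 = (1, 2, 4, 3).
Step 2: u_1 = a_1 − (13/30)·u_0 = (107/30, -13/15, -26/15, 17/10).
Step 3: u_2 = a_2 − (-1/2)·u_0 − (-15/83)·u_1 = (12/83, 236/83, -109/83, -16/83).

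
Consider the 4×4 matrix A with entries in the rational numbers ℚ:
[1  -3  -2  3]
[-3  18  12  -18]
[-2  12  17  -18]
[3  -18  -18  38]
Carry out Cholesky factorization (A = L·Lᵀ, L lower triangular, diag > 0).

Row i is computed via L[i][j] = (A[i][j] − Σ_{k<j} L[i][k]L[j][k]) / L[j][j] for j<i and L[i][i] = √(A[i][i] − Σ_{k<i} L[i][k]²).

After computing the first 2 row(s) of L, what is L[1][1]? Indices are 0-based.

L[1][1] = 3

Step 1: L[0][0] = √(1) = 1.
  L[1][0] = (-3) / L[0][0] = -3.
Step 2: L[1][1] = √(9) = 3.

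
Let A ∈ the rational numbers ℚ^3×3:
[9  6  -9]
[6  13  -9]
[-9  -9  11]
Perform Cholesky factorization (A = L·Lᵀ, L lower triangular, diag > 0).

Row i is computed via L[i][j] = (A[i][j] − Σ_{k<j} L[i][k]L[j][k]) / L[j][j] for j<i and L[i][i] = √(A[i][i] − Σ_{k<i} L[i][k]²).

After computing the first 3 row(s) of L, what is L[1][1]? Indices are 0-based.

L[1][1] = 3

Step 1: L[0][0] = √(9) = 3.
  L[1][0] = (6) / L[0][0] = 2.
Step 2: L[1][1] = √(9) = 3.
  L[2][0] = (-9) / L[0][0] = -3.
  L[2][1] = (-3) / L[1][1] = -1.
Step 3: L[2][2] = √(1) = 1.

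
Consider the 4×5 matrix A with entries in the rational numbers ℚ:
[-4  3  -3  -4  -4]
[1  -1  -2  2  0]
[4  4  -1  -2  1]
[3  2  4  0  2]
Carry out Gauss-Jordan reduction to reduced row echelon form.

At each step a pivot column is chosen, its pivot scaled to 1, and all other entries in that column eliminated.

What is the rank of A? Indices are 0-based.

rank = 4

pivot(0,0)=-4: scale R0 → (1, -3/4, 3/4, 1, 1)
  clear (1,0): R1 −= (1)R0 → (0, -1/4, -11/4, 1, -1)
  clear (2,0): R2 −= (4)R0 → (0, 7, -4, -6, -3)
  clear (3,0): R3 −= (3)R0 → (0, 17/4, 7/4, -3, -1)
pivot(1,1)=-1/4: scale R1 → (0, 1, 11, -4, 4)
  clear (0,1): R0 −= (-3/4)R1 → (1, 0, 9, -2, 4)
  clear (2,1): R2 −= (7)R1 → (0, 0, -81, 22, -31)
  clear (3,1): R3 −= (17/4)R1 → (0, 0, -45, 14, -18)
pivot(2,2)=-81: scale R2 → (0, 0, 1, -22/81, 31/81)
  clear (0,2): R0 −= (9)R2 → (1, 0, 0, 4/9, 5/9)
  clear (1,2): R1 −= (11)R2 → (0, 1, 0, -82/81, -17/81)
  clear (3,2): R3 −= (-45)R2 → (0, 0, 0, 16/9, -7/9)
pivot(3,3)=16/9: scale R3 → (0, 0, 0, 1, -7/16)
  clear (0,3): R0 −= (4/9)R3 → (1, 0, 0, 0, 3/4)
  clear (1,3): R1 −= (-82/81)R3 → (0, 1, 0, 0, -47/72)
  clear (2,3): R2 −= (-22/81)R3 → (0, 0, 1, 0, 19/72)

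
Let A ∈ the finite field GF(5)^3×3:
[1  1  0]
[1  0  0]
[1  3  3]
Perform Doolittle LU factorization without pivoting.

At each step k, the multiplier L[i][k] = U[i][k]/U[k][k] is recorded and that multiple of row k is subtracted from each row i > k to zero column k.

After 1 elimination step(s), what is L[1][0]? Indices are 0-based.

[col 0] pivot 1
  R1 -= 1*R0 → (0, 4, 0)  (L[1][0] := 1)
  R2 -= 1*R0 → (0, 2, 3)  (L[2][0] := 1)

L[1][0] = 1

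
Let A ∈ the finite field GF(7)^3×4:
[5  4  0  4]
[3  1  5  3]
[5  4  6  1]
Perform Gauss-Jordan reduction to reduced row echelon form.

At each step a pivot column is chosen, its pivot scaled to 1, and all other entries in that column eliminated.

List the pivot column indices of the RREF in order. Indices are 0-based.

[1] R0 /= 5  ⇒  (1, 5, 0, 5)
     R1 -= 3·R0  ⇒  (0, 0, 5, 2)
     R2 -= 5·R0  ⇒  (0, 0, 6, 4)
column 1 empty below row 1
[2] R1 /= 5  ⇒  (0, 0, 1, 6)
     R2 -= 6·R1  ⇒  (0, 0, 0, 3)
[3] R2 /= 3  ⇒  (0, 0, 0, 1)
     R0 -= 5·R2  ⇒  (1, 5, 0, 0)
     R1 -= 6·R2  ⇒  (0, 0, 1, 0)

pivot columns: 0, 2, 3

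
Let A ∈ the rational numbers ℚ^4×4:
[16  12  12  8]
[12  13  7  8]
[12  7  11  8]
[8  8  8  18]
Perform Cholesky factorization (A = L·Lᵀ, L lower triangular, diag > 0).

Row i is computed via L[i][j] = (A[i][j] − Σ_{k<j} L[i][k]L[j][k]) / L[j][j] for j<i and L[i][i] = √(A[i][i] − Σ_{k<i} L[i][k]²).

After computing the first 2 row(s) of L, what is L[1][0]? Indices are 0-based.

L[1][0] = 3

Step 1: L[0][0] = √(16) = 4.
  L[1][0] = (12) / L[0][0] = 3.
Step 2: L[1][1] = √(4) = 2.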